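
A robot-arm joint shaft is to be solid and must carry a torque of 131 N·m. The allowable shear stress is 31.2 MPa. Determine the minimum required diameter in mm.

27.8 mm

For a solid shaft τ_max = 16T/(πd³), so d = (16T/(π τ_allow))^(1/3) = (16·131.0/(π·3.12×10^7))^(1/3) = 0.02776 m.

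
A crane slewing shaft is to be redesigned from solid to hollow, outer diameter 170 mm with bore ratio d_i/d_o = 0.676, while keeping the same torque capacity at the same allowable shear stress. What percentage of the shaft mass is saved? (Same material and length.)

36.5 %

Equal τ_max and T ⇒ the solid shaft needs d_s³ = d_o³(1−k⁴), so d_s = 170·(1−0.676⁴)^(1/3) = 157.2 mm.
Area ratio A_h/A_s = d_o²(1−k²)/d_s² = (1−k²)/(1−k⁴)^(2/3) = 0.6348.
Mass saving = 1 − 0.6348 = 36.5 %.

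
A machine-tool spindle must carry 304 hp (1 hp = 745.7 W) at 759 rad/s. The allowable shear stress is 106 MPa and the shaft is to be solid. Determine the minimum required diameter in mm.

24.3 mm

ω = 759 rad/s, so T = P/ω = 304×745.7 / 759.0 = 298.7 N·m.
For a solid shaft τ_max = 16T/(πd³), so d = (16T/(π τ_allow))^(1/3) = (16·298.7/(π·1.06×10^8))^(1/3) = 0.02430 m.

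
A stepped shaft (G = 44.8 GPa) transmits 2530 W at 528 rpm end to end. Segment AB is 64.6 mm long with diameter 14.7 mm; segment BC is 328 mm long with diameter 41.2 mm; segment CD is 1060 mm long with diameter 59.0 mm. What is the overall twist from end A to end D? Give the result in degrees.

0.945°

ω = 2π·528/60 = 55.29 rad/s, so T = P/ω = 2530 / 55.29 = 45.76 N·m.
J_AB = π(0.0147)⁴/32 = 4.58×10^-9 m⁴; J_BC = π(0.0412)⁴/32 = 2.83×10^-7 m⁴; J_CD = π(0.0590)⁴/32 = 1.19×10^-6 m⁴.
θ = (T/G)·Σ L_i/J_i = (45.76/44.8×10⁹)·(0.0646/4.58×10^-9 + 0.328/2.83×10^-7 + 1.06/1.19×10^-6) = 0.01649 rad.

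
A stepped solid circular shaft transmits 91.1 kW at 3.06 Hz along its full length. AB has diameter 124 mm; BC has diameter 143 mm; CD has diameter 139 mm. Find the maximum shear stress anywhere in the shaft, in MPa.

ω = 2π·3.06 = 19.23 rad/s, so T = P/ω = 91.1×10³ / 19.23 = 4738 N·m.
Under the same torque, τ_max = 16T/(πd³) is largest where d is smallest — segment AB (d = 124 mm).
τ_max = 16·4738/(π·(0.124)³) = 1.266×10^7 Pa.

12.7 MPa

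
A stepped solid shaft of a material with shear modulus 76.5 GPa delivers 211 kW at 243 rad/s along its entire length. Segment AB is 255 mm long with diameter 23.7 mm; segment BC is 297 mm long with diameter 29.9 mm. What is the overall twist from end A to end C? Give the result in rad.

0.136 rad

ω = 243 rad/s, so T = P/ω = 211×10³ / 243.0 = 868.3 N·m.
J_AB = π(0.0237)⁴/32 = 3.10×10^-8 m⁴; J_BC = π(0.0299)⁴/32 = 7.85×10^-8 m⁴.
θ = (T/G)·Σ L_i/J_i = (868.3/76.5×10⁹)·(0.255/3.10×10^-8 + 0.297/7.85×10^-8) = 0.1364 rad.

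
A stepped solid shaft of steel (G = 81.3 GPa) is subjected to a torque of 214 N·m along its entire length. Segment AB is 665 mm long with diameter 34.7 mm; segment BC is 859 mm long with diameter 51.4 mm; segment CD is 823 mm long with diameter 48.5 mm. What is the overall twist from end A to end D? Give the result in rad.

J_AB = π(0.0347)⁴/32 = 1.42×10^-7 m⁴; J_BC = π(0.0514)⁴/32 = 6.85×10^-7 m⁴; J_CD = π(0.0485)⁴/32 = 5.43×10^-7 m⁴.
θ = (T/G)·Σ L_i/J_i = (214.0/81.3×10⁹)·(0.665/1.42×10^-7 + 0.859/6.85×10^-7 + 0.823/5.43×10^-7) = 0.01959 rad.

0.0196 rad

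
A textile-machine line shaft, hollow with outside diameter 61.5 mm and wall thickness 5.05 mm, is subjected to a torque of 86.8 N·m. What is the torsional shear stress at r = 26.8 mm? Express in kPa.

J = π(d_o⁴ − d_i⁴)/32 = π(0.0615⁴ − 0.0514⁴)/32 = 7.192×10^-7 m⁴.
Shear stress varies linearly with radius: τ = T·r/J = 86.80 × 0.0268 / 7.192×10^-7 = 3.235×10^6 Pa.

3230 kPa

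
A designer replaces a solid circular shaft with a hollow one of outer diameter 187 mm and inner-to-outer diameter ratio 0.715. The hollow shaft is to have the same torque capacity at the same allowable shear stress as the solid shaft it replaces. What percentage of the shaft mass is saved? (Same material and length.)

40.2 %

Equal τ_max and T ⇒ the solid shaft needs d_s³ = d_o³(1−k⁴), so d_s = 187·(1−0.715⁴)^(1/3) = 169.0 mm.
Area ratio A_h/A_s = d_o²(1−k²)/d_s² = (1−k²)/(1−k⁴)^(2/3) = 0.5982.
Mass saving = 1 − 0.5982 = 40.2 %.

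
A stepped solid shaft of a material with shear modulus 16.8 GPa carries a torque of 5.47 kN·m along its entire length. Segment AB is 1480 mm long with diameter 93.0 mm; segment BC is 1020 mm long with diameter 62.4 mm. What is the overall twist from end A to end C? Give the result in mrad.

J_AB = π(0.0930)⁴/32 = 7.34×10^-6 m⁴; J_BC = π(0.0624)⁴/32 = 1.49×10^-6 m⁴.
θ = (T/G)·Σ L_i/J_i = (5470/16.8×10⁹)·(1.48/7.34×10^-6 + 1.02/1.49×10^-6) = 0.2887 rad.

289 mrad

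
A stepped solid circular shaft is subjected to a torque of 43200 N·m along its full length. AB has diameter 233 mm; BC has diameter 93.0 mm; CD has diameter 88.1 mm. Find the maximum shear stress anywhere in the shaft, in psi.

46700 psi

Under the same torque, τ_max = 16T/(πd³) is largest where d is smallest — segment CD (d = 88.1 mm).
τ_max = 16·43200/(π·(0.0881)³) = 3.218×10^8 Pa.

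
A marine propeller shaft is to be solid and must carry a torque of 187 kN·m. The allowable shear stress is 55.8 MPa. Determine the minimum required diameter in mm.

For a solid shaft τ_max = 16T/(πd³), so d = (16T/(π τ_allow))^(1/3) = (16·187000/(π·5.58×10^7))^(1/3) = 0.2575 m.

257 mm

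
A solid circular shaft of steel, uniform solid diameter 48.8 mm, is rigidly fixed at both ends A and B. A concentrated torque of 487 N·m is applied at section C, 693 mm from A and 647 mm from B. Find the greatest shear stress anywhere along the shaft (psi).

With uniform GJ and both ends fixed, compatibility θ_AC = θ_CB gives T_A·a = T_B·b, together with T_A + T_B = T₀.
T_A = T₀·b/(a+b) = 487.0·647/1340 = 235.1 N·m; T_B = 251.9 N·m.
τ in each portion: τ_AC = 1.03×10^7 Pa, τ_CB = 1.10×10^7 Pa; maximum is in CB.
τ_max = T_CB·r/J = 251.9·0.0244/5.57×10^-7 = 1.104×10^7 Pa.

1600 psi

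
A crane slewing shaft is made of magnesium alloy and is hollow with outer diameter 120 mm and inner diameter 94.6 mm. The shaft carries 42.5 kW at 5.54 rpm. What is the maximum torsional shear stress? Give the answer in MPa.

352 MPa

ω = 2π·5.54/60 = 0.5801 rad/s, so T = P/ω = 42.5×10³ / 0.5801 = 73260 N·m.
J = π(d_o⁴ − d_i⁴)/32 = π(0.120⁴ − 0.0946⁴)/32 = 1.249×10^-5 m⁴.
τ_max = T·r/J = 73260 × 0.0600 / 1.249×10^-5 = 3.518×10^8 Pa.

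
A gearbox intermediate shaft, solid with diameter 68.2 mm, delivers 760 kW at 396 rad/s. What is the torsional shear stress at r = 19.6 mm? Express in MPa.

17.7 MPa

ω = 396 rad/s, so T = P/ω = 760×10³ / 396.0 = 1919 N·m.
J = πd⁴/32 = π(0.0682)⁴/32 = 2.124×10^-6 m⁴.
Shear stress varies linearly with radius: τ = T·r/J = 1919 × 0.0196 / 2.124×10^-6 = 1.771×10^7 Pa.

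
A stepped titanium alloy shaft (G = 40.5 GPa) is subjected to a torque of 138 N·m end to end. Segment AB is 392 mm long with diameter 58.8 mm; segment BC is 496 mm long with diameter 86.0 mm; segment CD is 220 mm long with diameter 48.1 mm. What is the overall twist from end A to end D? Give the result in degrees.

0.165°

J_AB = π(0.0588)⁴/32 = 1.17×10^-6 m⁴; J_BC = π(0.0860)⁴/32 = 5.37×10^-6 m⁴; J_CD = π(0.0481)⁴/32 = 5.26×10^-7 m⁴.
θ = (T/G)·Σ L_i/J_i = (138.0/40.5×10⁹)·(0.392/1.17×10^-6 + 0.496/5.37×10^-6 + 0.220/5.26×10^-7) = 2.879×10^-3 rad.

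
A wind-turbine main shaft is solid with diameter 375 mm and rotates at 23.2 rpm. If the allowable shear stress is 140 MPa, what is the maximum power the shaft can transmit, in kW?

J = πd⁴/32 = π(0.375)⁴/32 = 1.941×10^-3 m⁴.
T_max = τ_allow·J/r = 1.40×10^8 × 1.941×10^-3 / 0.188 = 1.450e6 N·m.
ω = 2π·23.2/60 = 2.429 rad/s, so P_max = T_max·ω = 3.522×10^6 W.

3520 kW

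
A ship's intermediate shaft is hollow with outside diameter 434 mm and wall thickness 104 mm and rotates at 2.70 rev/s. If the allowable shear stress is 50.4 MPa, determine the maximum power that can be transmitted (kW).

J = π(d_o⁴ − d_i⁴)/32 = π(0.434⁴ − 0.226⁴)/32 = 3.227×10^-3 m⁴.
T_max = τ_allow·J/r = 5.04×10^7 × 3.227×10^-3 / 0.217 = 749500 N·m.
ω = 2π·2.70 = 16.96 rad/s, so P_max = T_max·ω = 1.271×10^7 W.

12700 kW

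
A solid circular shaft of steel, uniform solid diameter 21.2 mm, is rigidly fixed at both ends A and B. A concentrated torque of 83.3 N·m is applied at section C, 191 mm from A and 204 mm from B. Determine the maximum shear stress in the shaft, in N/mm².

23.0 N/mm²

With uniform GJ and both ends fixed, compatibility θ_AC = θ_CB gives T_A·a = T_B·b, together with T_A + T_B = T₀.
T_A = T₀·b/(a+b) = 83.30·204/395.0 = 43.02 N·m; T_B = 40.28 N·m.
τ in each portion: τ_AC = 2.30×10^7 Pa, τ_CB = 2.15×10^7 Pa; maximum is in AC.
τ_max = T_AC·r/J = 43.02·0.0106/1.98×10^-8 = 2.300×10^7 Pa.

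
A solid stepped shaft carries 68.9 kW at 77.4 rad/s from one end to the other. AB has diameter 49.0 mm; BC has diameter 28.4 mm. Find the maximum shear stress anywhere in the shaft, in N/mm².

198 N/mm²

ω = 77.4 rad/s, so T = P/ω = 68.9×10³ / 77.40 = 890.2 N·m.
Under the same torque, τ_max = 16T/(πd³) is largest where d is smallest — segment BC (d = 28.4 mm).
τ_max = 16·890.2/(π·(0.0284)³) = 1.979×10^8 Pa.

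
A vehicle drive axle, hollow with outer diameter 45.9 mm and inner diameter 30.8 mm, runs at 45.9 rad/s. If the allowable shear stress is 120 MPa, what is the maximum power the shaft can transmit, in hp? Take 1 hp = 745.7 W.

112 hp

J = π(d_o⁴ − d_i⁴)/32 = π(0.0459⁴ − 0.0308⁴)/32 = 3.474×10^-7 m⁴.
T_max = τ_allow·J/r = 1.20×10^8 × 3.474×10^-7 / 0.0229 = 1817 N·m.
ω = 45.9 rad/s, so P_max = T_max·ω = 8.338×10^4 W.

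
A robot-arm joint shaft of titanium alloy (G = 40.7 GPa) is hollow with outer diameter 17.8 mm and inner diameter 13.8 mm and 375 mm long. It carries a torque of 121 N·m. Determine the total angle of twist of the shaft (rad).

0.177 rad

J = π(d_o⁴ − d_i⁴)/32 = π(0.0178⁴ − 0.0138⁴)/32 = 6.295×10^-9 m⁴.
θ = T·L/(G·J) = 121.0 × 0.375 / (40.7×10⁹ × 6.295×10^-9) = 0.1771 rad.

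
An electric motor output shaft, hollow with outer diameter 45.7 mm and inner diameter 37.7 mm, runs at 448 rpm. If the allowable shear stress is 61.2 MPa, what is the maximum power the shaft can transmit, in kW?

28.9 kW

J = π(d_o⁴ − d_i⁴)/32 = π(0.0457⁴ − 0.0377⁴)/32 = 2.299×10^-7 m⁴.
T_max = τ_allow·J/r = 6.12×10^7 × 2.299×10^-7 / 0.0229 = 615.7 N·m.
ω = 2π·448/60 = 46.91 rad/s, so P_max = T_max·ω = 2.889×10^4 W.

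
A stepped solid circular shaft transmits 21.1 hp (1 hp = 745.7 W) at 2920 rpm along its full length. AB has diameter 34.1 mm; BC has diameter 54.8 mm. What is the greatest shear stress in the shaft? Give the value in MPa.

ω = 2π·2920/60 = 305.8 rad/s, so T = P/ω = 21.1×745.7 / 305.8 = 51.46 N·m.
Under the same torque, τ_max = 16T/(πd³) is largest where d is smallest — segment AB (d = 34.1 mm).
τ_max = 16·51.46/(π·(0.0341)³) = 6.609×10^6 Pa.

6.61 MPa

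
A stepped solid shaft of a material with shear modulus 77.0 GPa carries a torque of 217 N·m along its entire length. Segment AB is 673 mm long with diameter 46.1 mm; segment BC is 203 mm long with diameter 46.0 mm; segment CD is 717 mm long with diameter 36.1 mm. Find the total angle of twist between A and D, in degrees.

J_AB = π(0.0461)⁴/32 = 4.43×10^-7 m⁴; J_BC = π(0.0460)⁴/32 = 4.40×10^-7 m⁴; J_CD = π(0.0361)⁴/32 = 1.67×10^-7 m⁴.
θ = (T/G)·Σ L_i/J_i = (217.0/77.0×10⁹)·(0.673/4.43×10^-7 + 0.203/4.40×10^-7 + 0.717/1.67×10^-7) = 0.01770 rad.

1.01°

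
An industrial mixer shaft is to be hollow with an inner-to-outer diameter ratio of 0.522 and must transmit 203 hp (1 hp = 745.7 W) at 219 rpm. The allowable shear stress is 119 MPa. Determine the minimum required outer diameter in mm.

67.3 mm

ω = 2π·219/60 = 22.93 rad/s, so T = P/ω = 203×745.7 / 22.93 = 6601 N·m.
For a hollow shaft with d_i/d_o = 0.522: τ_max = 16T/(π d_o³ (1−k⁴)), so d_o = [16T/(π τ_allow (1−k⁴))]^(1/3) = [16·6601/(π·1.19×10^8·0.9258)]^(1/3) = 0.06732 m.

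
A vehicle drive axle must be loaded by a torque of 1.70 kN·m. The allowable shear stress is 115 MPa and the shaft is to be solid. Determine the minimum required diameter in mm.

For a solid shaft τ_max = 16T/(πd³), so d = (16T/(π τ_allow))^(1/3) = (16·1700/(π·1.15×10^8))^(1/3) = 0.04223 m.

42.2 mm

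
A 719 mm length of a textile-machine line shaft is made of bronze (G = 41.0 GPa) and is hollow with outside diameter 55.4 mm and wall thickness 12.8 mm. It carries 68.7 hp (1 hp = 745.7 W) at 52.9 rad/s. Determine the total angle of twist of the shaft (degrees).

1.15°

ω = 52.9 rad/s, so T = P/ω = 68.7×745.7 / 52.90 = 968.4 N·m.
J = π(d_o⁴ − d_i⁴)/32 = π(0.0554⁴ − 0.0298⁴)/32 = 8.474×10^-7 m⁴.
θ = T·L/(G·J) = 968.4 × 0.719 / (41.0×10⁹ × 8.474×10^-7) = 0.02004 rad.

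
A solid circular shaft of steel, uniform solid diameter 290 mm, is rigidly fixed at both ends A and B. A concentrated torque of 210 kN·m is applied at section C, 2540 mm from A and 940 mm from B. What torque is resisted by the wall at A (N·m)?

56700 N·m

With uniform GJ and both ends fixed, compatibility θ_AC = θ_CB gives T_A·a = T_B·b, together with T_A + T_B = T₀.
T_A = T₀·b/(a+b) = 210000·940/3480 = 56720 N·m; T_B = 153300 N·m.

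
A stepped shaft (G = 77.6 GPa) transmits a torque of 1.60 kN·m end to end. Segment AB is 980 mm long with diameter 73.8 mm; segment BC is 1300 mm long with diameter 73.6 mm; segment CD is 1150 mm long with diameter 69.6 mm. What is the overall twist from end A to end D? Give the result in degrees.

J_AB = π(0.0738)⁴/32 = 2.91×10^-6 m⁴; J_BC = π(0.0736)⁴/32 = 2.88×10^-6 m⁴; J_CD = π(0.0696)⁴/32 = 2.30×10^-6 m⁴.
θ = (T/G)·Σ L_i/J_i = (1600/77.6×10⁹)·(0.980/2.91×10^-6 + 1.30/2.88×10^-6 + 1.15/2.30×10^-6) = 0.02654 rad.

1.52°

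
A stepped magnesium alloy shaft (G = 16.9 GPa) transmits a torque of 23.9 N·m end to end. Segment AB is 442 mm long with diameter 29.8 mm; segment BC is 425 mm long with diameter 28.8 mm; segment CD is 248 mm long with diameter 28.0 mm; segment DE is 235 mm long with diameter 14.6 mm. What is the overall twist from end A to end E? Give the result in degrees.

5.57°

J_AB = π(0.0298)⁴/32 = 7.74×10^-8 m⁴; J_BC = π(0.0288)⁴/32 = 6.75×10^-8 m⁴; J_CD = π(0.0280)⁴/32 = 6.03×10^-8 m⁴; J_DE = π(0.0146)⁴/32 = 4.46×10^-9 m⁴.
θ = (T/G)·Σ L_i/J_i = (23.90/16.9×10⁹)·(0.442/7.74×10^-8 + 0.425/6.75×10^-8 + 0.248/6.03×10^-8 + 0.235/4.46×10^-9) = 0.09729 rad.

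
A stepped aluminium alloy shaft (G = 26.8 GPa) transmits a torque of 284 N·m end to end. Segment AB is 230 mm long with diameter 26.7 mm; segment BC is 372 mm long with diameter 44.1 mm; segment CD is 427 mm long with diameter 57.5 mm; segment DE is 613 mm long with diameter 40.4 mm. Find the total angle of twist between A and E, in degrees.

5.07°

J_AB = π(0.0267)⁴/32 = 4.99×10^-8 m⁴; J_BC = π(0.0441)⁴/32 = 3.71×10^-7 m⁴; J_CD = π(0.0575)⁴/32 = 1.07×10^-6 m⁴; J_DE = π(0.0404)⁴/32 = 2.62×10^-7 m⁴.
θ = (T/G)·Σ L_i/J_i = (284.0/26.8×10⁹)·(0.230/4.99×10^-8 + 0.372/3.71×10^-7 + 0.427/1.07×10^-6 + 0.613/2.62×10^-7) = 0.08852 rad.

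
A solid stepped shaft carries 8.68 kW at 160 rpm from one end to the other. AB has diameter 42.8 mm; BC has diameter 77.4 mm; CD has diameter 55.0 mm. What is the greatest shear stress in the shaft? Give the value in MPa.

ω = 2π·160/60 = 16.76 rad/s, so T = P/ω = 8.68×10³ / 16.76 = 518.0 N·m.
Under the same torque, τ_max = 16T/(πd³) is largest where d is smallest — segment AB (d = 42.8 mm).
τ_max = 16·518.0/(π·(0.0428)³) = 3.365×10^7 Pa.

33.7 MPa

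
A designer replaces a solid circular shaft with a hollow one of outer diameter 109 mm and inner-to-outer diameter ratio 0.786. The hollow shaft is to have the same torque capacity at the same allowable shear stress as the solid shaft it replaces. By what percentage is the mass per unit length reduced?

47.3 %

Equal τ_max and T ⇒ the solid shaft needs d_s³ = d_o³(1−k⁴), so d_s = 109·(1−0.786⁴)^(1/3) = 92.86 mm.
Area ratio A_h/A_s = d_o²(1−k²)/d_s² = (1−k²)/(1−k⁴)^(2/3) = 0.5266.
Mass saving = 1 − 0.5266 = 47.3 %.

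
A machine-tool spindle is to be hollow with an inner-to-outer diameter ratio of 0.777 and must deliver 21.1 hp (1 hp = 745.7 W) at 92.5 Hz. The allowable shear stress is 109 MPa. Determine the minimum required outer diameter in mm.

ω = 2π·92.5 = 581.2 rad/s, so T = P/ω = 21.1×745.7 / 581.2 = 27.07 N·m.
For a hollow shaft with d_i/d_o = 0.777: τ_max = 16T/(π d_o³ (1−k⁴)), so d_o = [16T/(π τ_allow (1−k⁴))]^(1/3) = [16·27.07/(π·1.09×10^8·0.6355)]^(1/3) = 0.01258 m.

12.6 mm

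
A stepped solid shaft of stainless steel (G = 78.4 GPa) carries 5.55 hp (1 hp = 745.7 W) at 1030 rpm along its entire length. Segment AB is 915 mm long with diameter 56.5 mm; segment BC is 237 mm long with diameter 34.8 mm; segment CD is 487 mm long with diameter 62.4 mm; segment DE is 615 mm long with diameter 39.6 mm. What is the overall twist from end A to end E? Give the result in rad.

0.00266 rad

ω = 2π·1030/60 = 107.9 rad/s, so T = P/ω = 5.55×745.7 / 107.9 = 38.37 N·m.
J_AB = π(0.0565)⁴/32 = 1.00×10^-6 m⁴; J_BC = π(0.0348)⁴/32 = 1.44×10^-7 m⁴; J_CD = π(0.0624)⁴/32 = 1.49×10^-6 m⁴; J_DE = π(0.0396)⁴/32 = 2.41×10^-7 m⁴.
θ = (T/G)·Σ L_i/J_i = (38.37/78.4×10⁹)·(0.915/1.00×10^-6 + 0.237/1.44×10^-7 + 0.487/1.49×10^-6 + 0.615/2.41×10^-7) = 2.660×10^-3 rad.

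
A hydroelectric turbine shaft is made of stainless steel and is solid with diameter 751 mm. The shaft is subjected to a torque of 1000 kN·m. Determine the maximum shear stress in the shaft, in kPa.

12000 kPa

J = πd⁴/32 = π(0.751)⁴/32 = 0.03123 m⁴.
τ_max = T·r/J = 1.000e6 × 0.376 / 0.03123 = 1.202×10^7 Pa.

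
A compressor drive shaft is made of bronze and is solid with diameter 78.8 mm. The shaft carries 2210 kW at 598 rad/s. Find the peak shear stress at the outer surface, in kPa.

ω = 598 rad/s, so T = P/ω = 2210×10³ / 598.0 = 3696 N·m.
J = πd⁴/32 = π(0.0788)⁴/32 = 3.785×10^-6 m⁴.
τ_max = T·r/J = 3696 × 0.0394 / 3.785×10^-6 = 3.847×10^7 Pa.

38500 kPa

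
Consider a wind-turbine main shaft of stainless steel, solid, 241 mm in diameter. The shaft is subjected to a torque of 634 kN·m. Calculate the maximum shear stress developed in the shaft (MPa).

231 MPa

J = πd⁴/32 = π(0.241)⁴/32 = 3.312×10^-4 m⁴.
τ_max = T·r/J = 634000 × 0.120 / 3.312×10^-4 = 2.307×10^8 Pa.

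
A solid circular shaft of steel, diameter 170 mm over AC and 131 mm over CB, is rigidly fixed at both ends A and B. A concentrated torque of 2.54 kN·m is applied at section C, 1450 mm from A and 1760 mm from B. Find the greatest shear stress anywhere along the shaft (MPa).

Compatibility: T_A·a/J_AC = T_B·b/J_CB with T_A + T_B = T₀.
J_AC = 8.20×10^-5 m⁴, J_CB = 2.89×10^-5 m⁴, so T_A = T₀·(J_AC/a)/((J_AC/a)+(J_CB/b)) = 1968 N·m, T_B = 571.8 N·m.
τ in each portion: τ_AC = 2.04×10^6 Pa, τ_CB = 1.30×10^6 Pa; maximum is in AC.
τ_max = T_AC·r/J = 1968·0.0850/8.20×10^-5 = 2.040×10^6 Pa.

2.04 MPa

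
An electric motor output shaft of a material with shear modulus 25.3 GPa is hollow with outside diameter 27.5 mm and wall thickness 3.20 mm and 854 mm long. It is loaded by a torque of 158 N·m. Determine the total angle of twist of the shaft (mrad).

145 mrad

J = π(d_o⁴ − d_i⁴)/32 = π(0.0275⁴ − 0.0211⁴)/32 = 3.669×10^-8 m⁴.
θ = T·L/(G·J) = 158.0 × 0.854 / (25.3×10⁹ × 3.669×10^-8) = 0.1454 rad.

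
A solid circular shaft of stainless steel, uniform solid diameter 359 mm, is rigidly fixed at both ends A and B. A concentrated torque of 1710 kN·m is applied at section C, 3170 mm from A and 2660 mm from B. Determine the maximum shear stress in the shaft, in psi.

14800 psi

With uniform GJ and both ends fixed, compatibility θ_AC = θ_CB gives T_A·a = T_B·b, together with T_A + T_B = T₀.
T_A = T₀·b/(a+b) = 1.710e6·2660/5830 = 780200 N·m; T_B = 929800 N·m.
τ in each portion: τ_AC = 8.59×10^7 Pa, τ_CB = 1.02×10^8 Pa; maximum is in CB.
τ_max = T_CB·r/J = 929800·0.179/1.63×10^-3 = 1.023×10^8 Pa.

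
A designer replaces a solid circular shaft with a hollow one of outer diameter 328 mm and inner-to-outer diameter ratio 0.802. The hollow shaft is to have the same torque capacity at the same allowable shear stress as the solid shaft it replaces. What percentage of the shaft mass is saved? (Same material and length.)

49.1 %

Equal τ_max and T ⇒ the solid shaft needs d_s³ = d_o³(1−k⁴), so d_s = 328·(1−0.802⁴)^(1/3) = 274.5 mm.
Area ratio A_h/A_s = d_o²(1−k²)/d_s² = (1−k²)/(1−k⁴)^(2/3) = 0.5093.
Mass saving = 1 − 0.5093 = 49.1 %.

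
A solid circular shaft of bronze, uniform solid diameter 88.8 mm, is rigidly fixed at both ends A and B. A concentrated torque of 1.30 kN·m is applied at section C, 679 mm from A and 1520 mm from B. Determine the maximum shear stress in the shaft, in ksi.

0.948 ksi

With uniform GJ and both ends fixed, compatibility θ_AC = θ_CB gives T_A·a = T_B·b, together with T_A + T_B = T₀.
T_A = T₀·b/(a+b) = 1300·1520/2199 = 898.6 N·m; T_B = 401.4 N·m.
τ in each portion: τ_AC = 6.54×10^6 Pa, τ_CB = 2.92×10^6 Pa; maximum is in AC.
τ_max = T_AC·r/J = 898.6·0.0444/6.10×10^-6 = 6.536×10^6 Pa.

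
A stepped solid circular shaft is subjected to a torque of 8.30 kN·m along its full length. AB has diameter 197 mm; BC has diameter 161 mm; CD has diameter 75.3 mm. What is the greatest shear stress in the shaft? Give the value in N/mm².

99.0 N/mm²

Under the same torque, τ_max = 16T/(πd³) is largest where d is smallest — segment CD (d = 75.3 mm).
τ_max = 16·8300/(π·(0.0753)³) = 9.901×10^7 Pa.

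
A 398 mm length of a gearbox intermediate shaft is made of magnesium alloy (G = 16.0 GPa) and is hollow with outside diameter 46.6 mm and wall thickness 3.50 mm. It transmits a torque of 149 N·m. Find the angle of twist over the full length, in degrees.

0.959°

J = π(d_o⁴ − d_i⁴)/32 = π(0.0466⁴ − 0.0396⁴)/32 = 2.215×10^-7 m⁴.
θ = T·L/(G·J) = 149.0 × 0.398 / (16.0×10⁹ × 2.215×10^-7) = 0.01673 rad.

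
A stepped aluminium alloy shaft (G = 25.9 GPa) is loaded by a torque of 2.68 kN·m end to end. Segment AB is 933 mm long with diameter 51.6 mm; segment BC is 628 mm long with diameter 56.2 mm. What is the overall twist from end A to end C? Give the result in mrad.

J_AB = π(0.0516)⁴/32 = 6.96×10^-7 m⁴; J_BC = π(0.0562)⁴/32 = 9.79×10^-7 m⁴.
θ = (T/G)·Σ L_i/J_i = (2680/25.9×10⁹)·(0.933/6.96×10^-7 + 0.628/9.79×10^-7) = 0.2051 rad.

205 mrad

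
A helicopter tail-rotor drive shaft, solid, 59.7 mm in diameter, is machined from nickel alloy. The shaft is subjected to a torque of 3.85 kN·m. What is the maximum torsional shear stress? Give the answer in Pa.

J = πd⁴/32 = π(0.0597)⁴/32 = 1.247×10^-6 m⁴.
τ_max = T·r/J = 3850 × 0.0299 / 1.247×10^-6 = 9.215×10^7 Pa.

9.22e7 Pa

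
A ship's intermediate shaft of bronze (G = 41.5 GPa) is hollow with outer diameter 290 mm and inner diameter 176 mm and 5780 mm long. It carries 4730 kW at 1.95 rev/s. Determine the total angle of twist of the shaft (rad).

ω = 2π·1.95 = 12.25 rad/s, so T = P/ω = 4730×10³ / 12.25 = 386100 N·m.
J = π(d_o⁴ − d_i⁴)/32 = π(0.290⁴ − 0.176⁴)/32 = 6.002×10^-4 m⁴.
θ = T·L/(G·J) = 386100 × 5.78 / (41.5×10⁹ × 6.002×10^-4) = 0.08959 rad.

0.0896 rad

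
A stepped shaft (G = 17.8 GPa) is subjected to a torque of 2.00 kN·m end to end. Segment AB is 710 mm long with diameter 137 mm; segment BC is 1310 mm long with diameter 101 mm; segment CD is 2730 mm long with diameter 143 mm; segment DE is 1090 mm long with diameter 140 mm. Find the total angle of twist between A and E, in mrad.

27.4 mrad

J_AB = π(0.137)⁴/32 = 3.46×10^-5 m⁴; J_BC = π(0.101)⁴/32 = 1.02×10^-5 m⁴; J_CD = π(0.143)⁴/32 = 4.11×10^-5 m⁴; J_DE = π(0.140)⁴/32 = 3.77×10^-5 m⁴.
θ = (T/G)·Σ L_i/J_i = (2000/17.8×10⁹)·(0.710/3.46×10^-5 + 1.31/1.02×10^-5 + 2.73/4.11×10^-5 + 1.09/3.77×10^-5) = 0.02743 rad.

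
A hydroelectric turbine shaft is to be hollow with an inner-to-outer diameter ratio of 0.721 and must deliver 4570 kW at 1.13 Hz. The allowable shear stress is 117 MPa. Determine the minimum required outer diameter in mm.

337 mm

ω = 2π·1.13 = 7.100 rad/s, so T = P/ω = 4570×10³ / 7.100 = 643700 N·m.
For a hollow shaft with d_i/d_o = 0.721: τ_max = 16T/(π d_o³ (1−k⁴)), so d_o = [16T/(π τ_allow (1−k⁴))]^(1/3) = [16·643700/(π·1.17×10^8·0.7298)]^(1/3) = 0.3374 m.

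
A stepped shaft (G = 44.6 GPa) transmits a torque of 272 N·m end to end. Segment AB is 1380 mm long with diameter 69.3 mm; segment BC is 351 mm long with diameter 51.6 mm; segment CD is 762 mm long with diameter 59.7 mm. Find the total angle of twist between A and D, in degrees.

J_AB = π(0.0693)⁴/32 = 2.26×10^-6 m⁴; J_BC = π(0.0516)⁴/32 = 6.96×10^-7 m⁴; J_CD = π(0.0597)⁴/32 = 1.25×10^-6 m⁴.
θ = (T/G)·Σ L_i/J_i = (272.0/44.6×10⁹)·(1.38/2.26×10^-6 + 0.351/6.96×10^-7 + 0.762/1.25×10^-6) = 0.01052 rad.

0.603°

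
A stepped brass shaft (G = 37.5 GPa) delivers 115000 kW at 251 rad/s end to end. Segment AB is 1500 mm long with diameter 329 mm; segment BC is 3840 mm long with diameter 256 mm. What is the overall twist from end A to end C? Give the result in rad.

0.127 rad

ω = 251 rad/s, so T = P/ω = 115000×10³ / 251.0 = 458200 N·m.
J_AB = π(0.329)⁴/32 = 1.15×10^-3 m⁴; J_BC = π(0.256)⁴/32 = 4.22×10^-4 m⁴.
θ = (T/G)·Σ L_i/J_i = (458200/37.5×10⁹)·(1.50/1.15×10^-3 + 3.84/4.22×10^-4) = 0.1272 rad.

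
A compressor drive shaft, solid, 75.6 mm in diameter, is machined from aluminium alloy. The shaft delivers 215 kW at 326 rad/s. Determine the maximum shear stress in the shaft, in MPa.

7.77 MPa

ω = 326 rad/s, so T = P/ω = 215×10³ / 326.0 = 659.5 N·m.
J = πd⁴/32 = π(0.0756)⁴/32 = 3.207×10^-6 m⁴.
τ_max = T·r/J = 659.5 × 0.0378 / 3.207×10^-6 = 7.774×10^6 Pa.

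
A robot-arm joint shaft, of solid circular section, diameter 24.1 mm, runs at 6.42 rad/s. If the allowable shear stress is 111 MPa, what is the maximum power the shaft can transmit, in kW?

J = πd⁴/32 = π(0.0241)⁴/32 = 3.312×10^-8 m⁴.
T_max = τ_allow·J/r = 1.11×10^8 × 3.312×10^-8 / 0.0120 = 305.1 N·m.
ω = 6.42 rad/s, so P_max = T_max·ω = 1959 W.

1.96 kW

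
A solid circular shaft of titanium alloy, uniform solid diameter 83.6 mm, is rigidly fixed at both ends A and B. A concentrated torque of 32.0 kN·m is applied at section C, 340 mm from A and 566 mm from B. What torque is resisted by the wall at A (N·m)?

With uniform GJ and both ends fixed, compatibility θ_AC = θ_CB gives T_A·a = T_B·b, together with T_A + T_B = T₀.
T_A = T₀·b/(a+b) = 32000·566/906.0 = 19990 N·m; T_B = 12010 N·m.

20000 N·m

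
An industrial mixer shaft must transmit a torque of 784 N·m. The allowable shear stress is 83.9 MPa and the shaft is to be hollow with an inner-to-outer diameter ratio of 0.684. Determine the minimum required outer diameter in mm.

For a hollow shaft with d_i/d_o = 0.684: τ_max = 16T/(π d_o³ (1−k⁴)), so d_o = [16T/(π τ_allow (1−k⁴))]^(1/3) = [16·784.0/(π·8.39×10^7·0.7811)]^(1/3) = 0.03935 m.

39.3 mm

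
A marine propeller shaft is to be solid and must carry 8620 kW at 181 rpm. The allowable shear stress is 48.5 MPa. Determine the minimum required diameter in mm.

ω = 2π·181/60 = 18.95 rad/s, so T = P/ω = 8620×10³ / 18.95 = 454800 N·m.
For a solid shaft τ_max = 16T/(πd³), so d = (16T/(π τ_allow))^(1/3) = (16·454800/(π·4.85×10^7))^(1/3) = 0.3628 m.

363 mm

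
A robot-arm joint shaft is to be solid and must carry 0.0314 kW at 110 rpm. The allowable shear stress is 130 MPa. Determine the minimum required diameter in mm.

ω = 2π·110/60 = 11.52 rad/s, so T = P/ω = 0.0314×10³ / 11.52 = 2.726 N·m.
For a solid shaft τ_max = 16T/(πd³), so d = (16T/(π τ_allow))^(1/3) = (16·2.726/(π·1.30×10^8))^(1/3) = 0.004744 m.

4.74 mm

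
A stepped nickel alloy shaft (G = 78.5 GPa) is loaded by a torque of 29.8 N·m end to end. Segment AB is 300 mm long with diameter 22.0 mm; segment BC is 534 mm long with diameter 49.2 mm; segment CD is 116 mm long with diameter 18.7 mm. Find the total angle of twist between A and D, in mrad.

J_AB = π(0.0220)⁴/32 = 2.30×10^-8 m⁴; J_BC = π(0.0492)⁴/32 = 5.75×10^-7 m⁴; J_CD = π(0.0187)⁴/32 = 1.20×10^-8 m⁴.
θ = (T/G)·Σ L_i/J_i = (29.80/78.5×10⁹)·(0.300/2.30×10^-8 + 0.534/5.75×10^-7 + 0.116/1.20×10^-8) = 8.972×10^-3 rad.

8.97 mrad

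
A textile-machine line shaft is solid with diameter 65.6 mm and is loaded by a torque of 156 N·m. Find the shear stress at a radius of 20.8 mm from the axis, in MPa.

J = πd⁴/32 = π(0.0656)⁴/32 = 1.818×10^-6 m⁴.
Shear stress varies linearly with radius: τ = T·r/J = 156.0 × 0.0208 / 1.818×10^-6 = 1.785×10^6 Pa.

1.78 MPa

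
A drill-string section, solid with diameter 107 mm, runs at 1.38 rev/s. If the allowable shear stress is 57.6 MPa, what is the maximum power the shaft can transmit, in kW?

J = πd⁴/32 = π(0.107)⁴/32 = 1.287×10^-5 m⁴.
T_max = τ_allow·J/r = 5.76×10^7 × 1.287×10^-5 / 0.0535 = 13850 N·m.
ω = 2π·1.38 = 8.671 rad/s, so P_max = T_max·ω = 1.201×10^5 W.

120 kW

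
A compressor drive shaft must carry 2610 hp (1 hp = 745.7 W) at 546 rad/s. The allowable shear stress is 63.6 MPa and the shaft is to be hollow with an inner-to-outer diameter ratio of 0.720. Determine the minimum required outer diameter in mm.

73.1 mm

ω = 546 rad/s, so T = P/ω = 2610×745.7 / 546.0 = 3565 N·m.
For a hollow shaft with d_i/d_o = 0.720: τ_max = 16T/(π d_o³ (1−k⁴)), so d_o = [16T/(π τ_allow (1−k⁴))]^(1/3) = [16·3565/(π·6.36×10^7·0.7313)]^(1/3) = 0.07308 m.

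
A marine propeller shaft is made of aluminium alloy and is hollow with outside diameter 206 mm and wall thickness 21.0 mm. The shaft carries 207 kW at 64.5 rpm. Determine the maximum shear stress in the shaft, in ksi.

ω = 2π·64.5/60 = 6.754 rad/s, so T = P/ω = 207×10³ / 6.754 = 30650 N·m.
J = π(d_o⁴ − d_i⁴)/32 = π(0.206⁴ − 0.164⁴)/32 = 1.058×10^-4 m⁴.
τ_max = T·r/J = 30650 × 0.103 / 1.058×10^-4 = 2.984×10^7 Pa.

4.33 ksi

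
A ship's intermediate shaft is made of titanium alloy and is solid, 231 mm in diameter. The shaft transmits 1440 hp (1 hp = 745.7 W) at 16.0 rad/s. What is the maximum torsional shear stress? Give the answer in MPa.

27.7 MPa

ω = 16.0 rad/s, so T = P/ω = 1440×745.7 / 16.00 = 67110 N·m.
J = πd⁴/32 = π(0.231)⁴/32 = 2.795×10^-4 m⁴.
τ_max = T·r/J = 67110 × 0.116 / 2.795×10^-4 = 2.773×10^7 Pa.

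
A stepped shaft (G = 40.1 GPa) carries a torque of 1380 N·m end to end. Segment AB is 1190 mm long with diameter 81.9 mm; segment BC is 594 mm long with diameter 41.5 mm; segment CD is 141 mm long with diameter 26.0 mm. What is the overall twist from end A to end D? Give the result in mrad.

J_AB = π(0.0819)⁴/32 = 4.42×10^-6 m⁴; J_BC = π(0.0415)⁴/32 = 2.91×10^-7 m⁴; J_CD = π(0.0260)⁴/32 = 4.49×10^-8 m⁴.
θ = (T/G)·Σ L_i/J_i = (1380/40.1×10⁹)·(1.19/4.42×10^-6 + 0.594/2.91×10^-7 + 0.141/4.49×10^-8) = 0.1876 rad.

188 mrad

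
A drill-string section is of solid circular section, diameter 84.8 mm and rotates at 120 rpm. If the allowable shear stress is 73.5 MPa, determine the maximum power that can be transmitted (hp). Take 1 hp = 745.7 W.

J = πd⁴/32 = π(0.0848)⁴/32 = 5.077×10^-6 m⁴.
T_max = τ_allow·J/r = 7.35×10^7 × 5.077×10^-6 / 0.0424 = 8800 N·m.
ω = 2π·120/60 = 12.57 rad/s, so P_max = T_max·ω = 1.106×10^5 W.

148 hp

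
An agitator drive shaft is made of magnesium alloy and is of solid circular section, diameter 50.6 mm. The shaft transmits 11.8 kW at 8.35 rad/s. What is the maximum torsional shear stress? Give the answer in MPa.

55.6 MPa

ω = 8.35 rad/s, so T = P/ω = 11.8×10³ / 8.350 = 1413 N·m.
J = πd⁴/32 = π(0.0506)⁴/32 = 6.436×10^-7 m⁴.
τ_max = T·r/J = 1413 × 0.0253 / 6.436×10^-7 = 5.555×10^7 Pa.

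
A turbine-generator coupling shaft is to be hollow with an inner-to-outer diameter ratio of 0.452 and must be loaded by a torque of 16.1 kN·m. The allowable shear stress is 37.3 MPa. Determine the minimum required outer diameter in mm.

132 mm

For a hollow shaft with d_i/d_o = 0.452: τ_max = 16T/(π d_o³ (1−k⁴)), so d_o = [16T/(π τ_allow (1−k⁴))]^(1/3) = [16·16100/(π·3.73×10^7·0.9583)]^(1/3) = 0.1319 m.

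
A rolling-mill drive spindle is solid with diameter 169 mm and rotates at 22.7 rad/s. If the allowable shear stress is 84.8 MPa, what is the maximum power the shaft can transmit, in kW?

1820 kW

J = πd⁴/32 = π(0.169)⁴/32 = 8.008×10^-5 m⁴.
T_max = τ_allow·J/r = 8.48×10^7 × 8.008×10^-5 / 0.0845 = 80370 N·m.
ω = 22.7 rad/s, so P_max = T_max·ω = 1.824×10^6 W.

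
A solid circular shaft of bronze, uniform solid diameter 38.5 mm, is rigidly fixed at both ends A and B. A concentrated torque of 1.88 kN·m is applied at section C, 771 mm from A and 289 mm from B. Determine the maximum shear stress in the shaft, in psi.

With uniform GJ and both ends fixed, compatibility θ_AC = θ_CB gives T_A·a = T_B·b, together with T_A + T_B = T₀.
T_A = T₀·b/(a+b) = 1880·289/1060 = 512.6 N·m; T_B = 1367 N·m.
τ in each portion: τ_AC = 4.57×10^7 Pa, τ_CB = 1.22×10^8 Pa; maximum is in CB.
τ_max = T_CB·r/J = 1367·0.0192/2.16×10^-7 = 1.220×10^8 Pa.

17700 psi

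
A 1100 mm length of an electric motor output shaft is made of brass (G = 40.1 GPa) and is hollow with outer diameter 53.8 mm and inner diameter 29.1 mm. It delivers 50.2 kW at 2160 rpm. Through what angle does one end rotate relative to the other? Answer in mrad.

8.09 mrad

ω = 2π·2160/60 = 226.2 rad/s, so T = P/ω = 50.2×10³ / 226.2 = 221.9 N·m.
J = π(d_o⁴ − d_i⁴)/32 = π(0.0538⁴ − 0.0291⁴)/32 = 7.521×10^-7 m⁴.
θ = T·L/(G·J) = 221.9 × 1.10 / (40.1×10⁹ × 7.521×10^-7) = 8.095×10^-3 rad.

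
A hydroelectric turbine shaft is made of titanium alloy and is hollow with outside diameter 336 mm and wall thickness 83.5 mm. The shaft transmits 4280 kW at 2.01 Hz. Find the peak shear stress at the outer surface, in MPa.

48.6 MPa

ω = 2π·2.01 = 12.63 rad/s, so T = P/ω = 4280×10³ / 12.63 = 338900 N·m.
J = π(d_o⁴ − d_i⁴)/32 = π(0.336⁴ − 0.169⁴)/32 = 1.171×10^-3 m⁴.
τ_max = T·r/J = 338900 × 0.168 / 1.171×10^-3 = 4.861×10^7 Pa.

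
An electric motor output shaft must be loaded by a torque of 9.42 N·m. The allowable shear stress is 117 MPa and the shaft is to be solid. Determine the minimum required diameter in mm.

7.43 mm

For a solid shaft τ_max = 16T/(πd³), so d = (16T/(π τ_allow))^(1/3) = (16·9.420/(π·1.17×10^8))^(1/3) = 0.007429 m.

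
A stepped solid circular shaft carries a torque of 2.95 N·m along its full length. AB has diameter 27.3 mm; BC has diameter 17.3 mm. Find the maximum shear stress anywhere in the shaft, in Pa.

Under the same torque, τ_max = 16T/(πd³) is largest where d is smallest — segment BC (d = 17.3 mm).
τ_max = 16·2.950/(π·(0.0173)³) = 2.902×10^6 Pa.

2.90e6 Pa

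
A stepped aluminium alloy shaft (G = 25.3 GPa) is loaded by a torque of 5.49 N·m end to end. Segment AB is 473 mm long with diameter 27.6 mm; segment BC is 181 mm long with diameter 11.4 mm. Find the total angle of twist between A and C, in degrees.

1.46°

J_AB = π(0.0276)⁴/32 = 5.70×10^-8 m⁴; J_BC = π(0.0114)⁴/32 = 1.66×10^-9 m⁴.
θ = (T/G)·Σ L_i/J_i = (5.490/25.3×10⁹)·(0.473/5.70×10^-8 + 0.181/1.66×10^-9) = 0.02549 rad.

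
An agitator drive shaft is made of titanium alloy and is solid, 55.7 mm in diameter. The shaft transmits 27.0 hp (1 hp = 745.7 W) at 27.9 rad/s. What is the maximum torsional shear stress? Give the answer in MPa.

ω = 27.9 rad/s, so T = P/ω = 27.0×745.7 / 27.90 = 721.6 N·m.
J = πd⁴/32 = π(0.0557)⁴/32 = 9.450×10^-7 m⁴.
τ_max = T·r/J = 721.6 × 0.0278 / 9.450×10^-7 = 2.127×10^7 Pa.

21.3 MPa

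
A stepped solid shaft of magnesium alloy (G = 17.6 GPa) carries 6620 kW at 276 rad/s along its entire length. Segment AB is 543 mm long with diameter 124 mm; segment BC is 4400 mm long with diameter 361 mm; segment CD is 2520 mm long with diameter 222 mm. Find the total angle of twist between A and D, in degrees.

2.86°

ω = 276 rad/s, so T = P/ω = 6620×10³ / 276.0 = 23990 N·m.
J_AB = π(0.124)⁴/32 = 2.32×10^-5 m⁴; J_BC = π(0.361)⁴/32 = 1.67×10^-3 m⁴; J_CD = π(0.222)⁴/32 = 2.38×10^-4 m⁴.
θ = (T/G)·Σ L_i/J_i = (23990/17.6×10⁹)·(0.543/2.32×10^-5 + 4.40/1.67×10^-3 + 2.52/2.38×10^-4) = 0.04988 rad.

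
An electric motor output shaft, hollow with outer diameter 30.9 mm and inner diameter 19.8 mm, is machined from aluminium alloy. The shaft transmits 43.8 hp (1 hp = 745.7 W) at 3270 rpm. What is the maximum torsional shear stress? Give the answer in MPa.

19.8 MPa

ω = 2π·3270/60 = 342.4 rad/s, so T = P/ω = 43.8×745.7 / 342.4 = 95.38 N·m.
J = π(d_o⁴ − d_i⁴)/32 = π(0.0309⁴ − 0.0198⁴)/32 = 7.441×10^-8 m⁴.
τ_max = T·r/J = 95.38 × 0.0154 / 7.441×10^-8 = 1.980×10^7 Pa.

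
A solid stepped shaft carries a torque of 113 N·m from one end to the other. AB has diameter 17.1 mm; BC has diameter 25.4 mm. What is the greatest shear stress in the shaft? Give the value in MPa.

115 MPa

Under the same torque, τ_max = 16T/(πd³) is largest where d is smallest — segment AB (d = 17.1 mm).
τ_max = 16·113.0/(π·(0.0171)³) = 1.151×10^8 Pa.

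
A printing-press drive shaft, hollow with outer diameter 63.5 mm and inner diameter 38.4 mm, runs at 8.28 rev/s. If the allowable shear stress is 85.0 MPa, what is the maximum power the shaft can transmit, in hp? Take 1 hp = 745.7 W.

258 hp

J = π(d_o⁴ − d_i⁴)/32 = π(0.0635⁴ − 0.0384⁴)/32 = 1.383×10^-6 m⁴.
T_max = τ_allow·J/r = 8.50×10^7 × 1.383×10^-6 / 0.0318 = 3702 N·m.
ω = 2π·8.28 = 52.02 rad/s, so P_max = T_max·ω = 1.926×10^5 W.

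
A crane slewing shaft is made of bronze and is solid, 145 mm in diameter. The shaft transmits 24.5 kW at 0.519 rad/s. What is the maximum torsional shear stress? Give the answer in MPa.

78.9 MPa

ω = 0.519 rad/s, so T = P/ω = 24.5×10³ / 0.5190 = 47210 N·m.
J = πd⁴/32 = π(0.145)⁴/32 = 4.340×10^-5 m⁴.
τ_max = T·r/J = 47210 × 0.0725 / 4.340×10^-5 = 7.886×10^7 Pa.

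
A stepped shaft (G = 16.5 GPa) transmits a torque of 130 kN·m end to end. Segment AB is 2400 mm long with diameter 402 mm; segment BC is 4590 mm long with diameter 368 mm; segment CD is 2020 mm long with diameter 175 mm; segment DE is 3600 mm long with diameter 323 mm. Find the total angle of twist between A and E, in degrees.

J_AB = π(0.402)⁴/32 = 2.56×10^-3 m⁴; J_BC = π(0.368)⁴/32 = 1.80×10^-3 m⁴; J_CD = π(0.175)⁴/32 = 9.21×10^-5 m⁴; J_DE = π(0.323)⁴/32 = 1.07×10^-3 m⁴.
θ = (T/G)·Σ L_i/J_i = (130000/16.5×10⁹)·(2.40/2.56×10^-3 + 4.59/1.80×10^-3 + 2.02/9.21×10^-5 + 3.60/1.07×10^-3) = 0.2268 rad.

13.0°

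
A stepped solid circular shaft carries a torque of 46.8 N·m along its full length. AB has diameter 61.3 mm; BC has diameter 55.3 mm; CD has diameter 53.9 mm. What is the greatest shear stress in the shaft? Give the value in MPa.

Under the same torque, τ_max = 16T/(πd³) is largest where d is smallest — segment CD (d = 53.9 mm).
τ_max = 16·46.80/(π·(0.0539)³) = 1.522×10^6 Pa.

1.52 MPa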